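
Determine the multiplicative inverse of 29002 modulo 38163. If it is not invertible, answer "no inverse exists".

17863

Extended Euclidean algorithm:
38163 = 1*29002 + 9161
29002 = 3*9161 + 1519
9161 = 6*1519 + 47
1519 = 32*47 + 15
47 = 3*15 + 2
15 = 7*2 + 1
2 = 2*1 + 0
The gcd is 1. Working backward:
1 = 15 − 7·2
1 = −7·47 + 22·15
1 = 22·1519 − 711·47
1 = −711·9161 + 4288·1519
1 = 4288·29002 − 13575·9161
1 = −13575·38163 + 17863·29002
So 29002·17863 ≡ 1 (mod 38163).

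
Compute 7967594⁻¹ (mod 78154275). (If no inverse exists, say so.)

Apply the Euclidean algorithm to 78154275 and 7967594:
78154275 = 9*7967594 + 6445929
7967594 = 1*6445929 + 1521665
6445929 = 4*1521665 + 359269
1521665 = 4*359269 + 84589
359269 = 4*84589 + 20913
84589 = 4*20913 + 937
20913 = 22*937 + 299
937 = 3*299 + 40
299 = 7*40 + 19
40 = 2*19 + 2
19 = 9*2 + 1
2 = 2*1 + 0
gcd = 1, so the inverse exists. Back-substitute:
1 = 19 − 9·2
1 = −9·40 + 19·19
1 = 19·299 − 142·40
1 = −142·937 + 445·299
1 = 445·20913 − 9932·937
1 = −9932·84589 + 40173·20913
1 = 40173·359269 − 170624·84589
1 = −170624·1521665 + 722669·359269
1 = 722669·6445929 − 3061300·1521665
1 = −3061300·7967594 + 3783969·6445929
1 = 3783969·78154275 − 37117021·7967594
Thus 7967594·(-37117021) ≡ 1 (mod 78154275); reducing, -37117021 mod 78154275 = 41037254.

41037254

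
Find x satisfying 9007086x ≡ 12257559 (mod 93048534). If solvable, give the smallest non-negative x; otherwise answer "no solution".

no solution

gcd(9007086, 93048534):
93048534 = 10×9007086 + 2977674
9007086 = 3×2977674 + 74064
2977674 = 40×74064 + 15114
74064 = 4×15114 + 13608
15114 = 1×13608 + 1506
13608 = 9×1506 + 54
1506 = 27×54 + 48
54 = 1×48 + 6
48 = 8×6 + 0
gcd = 6, but 6 ∤ 12257559, so the congruence has no solution.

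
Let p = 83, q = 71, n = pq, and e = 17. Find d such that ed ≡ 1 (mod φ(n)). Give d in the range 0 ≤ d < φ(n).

φ(n) = (p−1)(q−1) = 82·70 = 5740.
Need d with 17·d ≡ 1 (mod 5740). Apply the extended Euclidean algorithm:
5740 = 337*17 + 11
17 = 1*11 + 6
11 = 1*6 + 5
6 = 1*5 + 1
5 = 5*1 + 0
Back-substitute:
1 = 6 − 5
1 = −11 + 2·6
1 = 2·17 − 3·11
1 = −3·5740 + 1013·17
So 17·1013 ≡ 1 (mod 5740), hence d = 1013.

1013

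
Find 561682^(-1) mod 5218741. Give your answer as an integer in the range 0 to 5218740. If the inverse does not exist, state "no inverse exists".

Euclidean algorithm on 5218741, 561682:
5218741 = 9*561682 + 163603
561682 = 3*163603 + 70873
163603 = 2*70873 + 21857
70873 = 3*21857 + 5302
21857 = 4*5302 + 649
5302 = 8*649 + 110
649 = 5*110 + 99
110 = 1*99 + 11
99 = 9*11 + 0
The gcd is 11, not 1, hence no inverse exists.

no inverse exists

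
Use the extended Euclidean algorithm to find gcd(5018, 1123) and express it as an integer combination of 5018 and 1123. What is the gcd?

1

Apply Euclid's algorithm to 5018 and 1123:
5018 = 4×1123 + 526
1123 = 2×526 + 71
526 = 7×71 + 29
71 = 2×29 + 13
29 = 2×13 + 3
13 = 4×3 + 1
3 = 3×1 + 0
gcd(5018, 1123) = 1.
Working backward:
1 = 13 − 4·3
1 = −4·29 + 9·13
1 = 9·71 − 22·29
1 = −22·526 + 163·71
1 = 163·1123 − 348·526
1 = −348·5018 + 1555·1123
So 1 = (-348)·5018 + (1555)·1123.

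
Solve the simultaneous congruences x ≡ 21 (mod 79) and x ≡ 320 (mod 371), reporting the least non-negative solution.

28145

Write x = 21 + 79·k. Then 79·k ≡ 320 − 21 ≡ 299 (mod 371).
Need 79⁻¹ mod 371. Extended Euclid on (371, 79):
371 = 4×79 + 55
79 = 1×55 + 24
55 = 2×24 + 7
24 = 3×7 + 3
7 = 2×3 + 1
3 = 3×1 + 0
Back-substitute:
1 = 7 − 2·3
1 = −2·24 + 7·7
1 = 7·55 − 16·24
1 = −16·79 + 23·55
1 = 23·371 − 108·79
79⁻¹ ≡ 263 (mod 371), so k ≡ 263·299 ≡ 356 (mod 371).
x = 21 + 79·356 = 28145.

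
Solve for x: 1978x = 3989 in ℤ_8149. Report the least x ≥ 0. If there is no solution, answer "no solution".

First find gcd(1978, 8149):
8149 = 4×1978 + 237
1978 = 8×237 + 82
237 = 2×82 + 73
82 = 1×73 + 9
73 = 8×9 + 1
9 = 9×1 + 0
gcd = 1, so a unique solution mod 8149 exists.
Back-substitute for the Bézout coefficients:
1 = 73 − 8·9
1 = −8·82 + 9·73
1 = 9·237 − 26·82
1 = −26·1978 + 217·237
1 = 217·8149 − 894·1978
So 1978·(-894) ≡ 1 (mod 8149), giving 1978⁻¹ ≡ 7255.
x ≡ 1978⁻¹·3989 ≡ 7255·3989 ≡ 3096 (mod 8149).

3096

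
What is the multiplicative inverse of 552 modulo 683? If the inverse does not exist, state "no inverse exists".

610

Extended Euclidean algorithm:
683 = 1×552 + 131
552 = 4×131 + 28
131 = 4×28 + 19
28 = 1×19 + 9
19 = 2×9 + 1
9 = 9×1 + 0
The gcd is 1. Working backward:
1 = 19 − 2·9
1 = −2·28 + 3·19
1 = 3·131 − 14·28
1 = −14·552 + 59·131
1 = 59·683 − 73·552
Thus 552·(-73) ≡ 1 (mod 683); reducing, -73 mod 683 = 610.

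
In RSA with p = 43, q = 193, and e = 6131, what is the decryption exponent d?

φ(n) = (p−1)(q−1) = 42·192 = 8064.
Need d with 6131·d ≡ 1 (mod 8064). Apply the extended Euclidean algorithm:
8064 = 1*6131 + 1933
6131 = 3*1933 + 332
1933 = 5*332 + 273
332 = 1*273 + 59
273 = 4*59 + 37
59 = 1*37 + 22
37 = 1*22 + 15
22 = 1*15 + 7
15 = 2*7 + 1
7 = 7*1 + 0
Back-substitute:
1 = 15 − 2·7
1 = −2·22 + 3·15
1 = 3·37 − 5·22
1 = −5·59 + 8·37
1 = 8·273 − 37·59
1 = −37·332 + 45·273
1 = 45·1933 − 262·332
1 = −262·6131 + 831·1933
1 = 831·8064 − 1093·6131
So 6131·(-1093) ≡ 1 (mod 8064), hence d ≡ -1093 ≡ 6971 (mod 8064).

6971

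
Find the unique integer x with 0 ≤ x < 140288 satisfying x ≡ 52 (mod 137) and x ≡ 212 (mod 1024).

127188

Write x = 52 + 137·k. Then 137·k ≡ 212 − 52 ≡ 160 (mod 1024).
Need 137⁻¹ mod 1024. Extended Euclid on (1024, 137):
1024 = 7·137 + 65
137 = 2·65 + 7
65 = 9·7 + 2
7 = 3·2 + 1
2 = 2·1 + 0
Back-substitute:
1 = 7 − 3·2
1 = −3·65 + 28·7
1 = 28·137 − 59·65
1 = −59·1024 + 441·137
137⁻¹ ≡ 441 (mod 1024), so k ≡ 441·160 ≡ 928 (mod 1024).
x = 52 + 137·928 = 127188.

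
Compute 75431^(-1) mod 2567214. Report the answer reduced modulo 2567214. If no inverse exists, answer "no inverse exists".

793229

gcd(2567214, 75431) by repeated division:
2567214 = 34·75431 + 2560
75431 = 29·2560 + 1191
2560 = 2·1191 + 178
1191 = 6·178 + 123
178 = 1·123 + 55
123 = 2·55 + 13
55 = 4·13 + 3
13 = 4·3 + 1
3 = 3·1 + 0
The gcd is 1. Working backward:
1 = 13 − 4·3
1 = −4·55 + 17·13
1 = 17·123 − 38·55
1 = −38·178 + 55·123
1 = 55·1191 − 368·178
1 = −368·2560 + 791·1191
1 = 791·75431 − 23307·2560
1 = −23307·2567214 + 793229·75431
So 75431·793229 ≡ 1 (mod 2567214).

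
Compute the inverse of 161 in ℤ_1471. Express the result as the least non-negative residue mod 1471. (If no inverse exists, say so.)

1270

Extended Euclidean algorithm:
1471 = 9×161 + 22
161 = 7×22 + 7
22 = 3×7 + 1
7 = 7×1 + 0
gcd = 1, so the inverse exists. Back-substitute:
1 = 22 − 3·7
1 = −3·161 + 22·22
1 = 22·1471 − 201·161
So 161·(-201) ≡ 1 (mod 1471), and -201 ≡ 1270 (mod 1471).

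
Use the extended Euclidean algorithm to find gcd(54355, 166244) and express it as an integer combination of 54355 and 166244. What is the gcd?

1

Repeated division:
166244 = 3×54355 + 3179
54355 = 17×3179 + 312
3179 = 10×312 + 59
312 = 5×59 + 17
59 = 3×17 + 8
17 = 2×8 + 1
8 = 8×1 + 0
gcd(54355, 166244) = 1.
Back-substituting:
1 = 17 − 2·8
1 = −2·59 + 7·17
1 = 7·312 − 37·59
1 = −37·3179 + 377·312
1 = 377·54355 − 6446·3179
1 = −6446·166244 + 19715·54355
So 1 = (-6446)·166244 + (19715)·54355.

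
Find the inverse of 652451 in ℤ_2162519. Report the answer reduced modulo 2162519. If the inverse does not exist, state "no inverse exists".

499475

Run Euclid on (2162519, 652451):
2162519 = 3×652451 + 205166
652451 = 3×205166 + 36953
205166 = 5×36953 + 20401
36953 = 1×20401 + 16552
20401 = 1×16552 + 3849
16552 = 4×3849 + 1156
3849 = 3×1156 + 381
1156 = 3×381 + 13
381 = 29×13 + 4
13 = 3×4 + 1
4 = 4×1 + 0
gcd = 1, so the inverse exists. Back-substitute:
1 = 13 − 3·4
1 = −3·381 + 88·13
1 = 88·1156 − 267·381
1 = −267·3849 + 889·1156
1 = 889·16552 − 3823·3849
1 = −3823·20401 + 4712·16552
1 = 4712·36953 − 8535·20401
1 = −8535·205166 + 47387·36953
1 = 47387·652451 − 150696·205166
1 = −150696·2162519 + 499475·652451
So 652451·499475 ≡ 1 (mod 2162519).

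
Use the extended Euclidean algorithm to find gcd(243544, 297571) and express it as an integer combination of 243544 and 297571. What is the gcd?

1

Repeated division:
297571 = 1×243544 + 54027
243544 = 4×54027 + 27436
54027 = 1×27436 + 26591
27436 = 1×26591 + 845
26591 = 31×845 + 396
845 = 2×396 + 53
396 = 7×53 + 25
53 = 2×25 + 3
25 = 8×3 + 1
3 = 3×1 + 0
gcd(243544, 297571) = 1.
Express as a combination:
1 = 25 − 8·3
1 = −8·53 + 17·25
1 = 17·396 − 127·53
1 = −127·845 + 271·396
1 = 271·26591 − 8528·845
1 = −8528·27436 + 8799·26591
1 = 8799·54027 − 17327·27436
1 = −17327·243544 + 78107·54027
1 = 78107·297571 − 95434·243544
So 1 = (78107)·297571 + (-95434)·243544.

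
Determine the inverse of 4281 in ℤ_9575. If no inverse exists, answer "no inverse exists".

6021

gcd(9575, 4281) by repeated division:
9575 = 2*4281 + 1013
4281 = 4*1013 + 229
1013 = 4*229 + 97
229 = 2*97 + 35
97 = 2*35 + 27
35 = 1*27 + 8
27 = 3*8 + 3
8 = 2*3 + 2
3 = 1*2 + 1
2 = 2*1 + 0
The gcd is 1. Working backward:
1 = 3 − 2
1 = −8 + 3·3
1 = 3·27 − 10·8
1 = −10·35 + 13·27
1 = 13·97 − 36·35
1 = −36·229 + 85·97
1 = 85·1013 − 376·229
1 = −376·4281 + 1589·1013
1 = 1589·9575 − 3554·4281
Thus 4281·(-3554) ≡ 1 (mod 9575); reducing, -3554 mod 9575 = 6021.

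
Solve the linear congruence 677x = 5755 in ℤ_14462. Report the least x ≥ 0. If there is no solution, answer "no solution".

First find gcd(677, 14462):
14462 = 21·677 + 245
677 = 2·245 + 187
245 = 1·187 + 58
187 = 3·58 + 13
58 = 4·13 + 6
13 = 2·6 + 1
6 = 6·1 + 0
gcd = 1, so a unique solution mod 14462 exists.
Back-substitute for the Bézout coefficients:
1 = 13 − 2·6
1 = −2·58 + 9·13
1 = 9·187 − 29·58
1 = −29·245 + 38·187
1 = 38·677 − 105·245
1 = −105·14462 + 2243·677
So 677·(2243) ≡ 1 (mod 14462), giving 677⁻¹ ≡ 2243.
x ≡ 677⁻¹·5755 ≡ 2243·5755 ≡ 8361 (mod 14462).

8361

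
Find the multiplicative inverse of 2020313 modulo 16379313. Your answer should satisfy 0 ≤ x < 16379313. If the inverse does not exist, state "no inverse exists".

7284941

Extended Euclidean algorithm:
16379313 = 8·2020313 + 216809
2020313 = 9·216809 + 69032
216809 = 3·69032 + 9713
69032 = 7·9713 + 1041
9713 = 9·1041 + 344
1041 = 3·344 + 9
344 = 38·9 + 2
9 = 4·2 + 1
2 = 2·1 + 0
gcd = 1, so the inverse exists. Back-substitute:
1 = 9 − 4·2
1 = −4·344 + 153·9
1 = 153·1041 − 463·344
1 = −463·9713 + 4320·1041
1 = 4320·69032 − 30703·9713
1 = −30703·216809 + 96429·69032
1 = 96429·2020313 − 898564·216809
1 = −898564·16379313 + 7284941·2020313
So 2020313·7284941 ≡ 1 (mod 16379313).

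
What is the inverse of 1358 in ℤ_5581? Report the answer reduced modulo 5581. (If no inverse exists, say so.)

Run Euclid on (5581, 1358):
5581 = 4×1358 + 149
1358 = 9×149 + 17
149 = 8×17 + 13
17 = 1×13 + 4
13 = 3×4 + 1
4 = 4×1 + 0
The gcd is 1. Working backward:
1 = 13 − 3·4
1 = −3·17 + 4·13
1 = 4·149 − 35·17
1 = −35·1358 + 319·149
1 = 319·5581 − 1311·1358
Hence 1358⁻¹ ≡ -1311 ≡ 4270 (mod 5581).

4270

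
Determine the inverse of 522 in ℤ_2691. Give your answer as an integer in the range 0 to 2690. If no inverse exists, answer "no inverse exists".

Compute gcd(522, 2691):
2691 = 5*522 + 81
522 = 6*81 + 36
81 = 2*36 + 9
36 = 4*9 + 0
Since gcd = 9 > 1, 522 is not a unit mod 2691.

no inverse exists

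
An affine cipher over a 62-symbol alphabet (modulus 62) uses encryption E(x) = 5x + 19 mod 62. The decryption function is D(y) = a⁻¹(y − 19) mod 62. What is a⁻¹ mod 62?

Apply the Euclidean algorithm to 62 and 5:
62 = 12·5 + 2
5 = 2·2 + 1
2 = 2·1 + 0
gcd = 1, so the inverse exists. Back-substitute:
1 = 5 − 2·2
1 = −2·62 + 25·5
So 5·25 ≡ 1 (mod 62).

25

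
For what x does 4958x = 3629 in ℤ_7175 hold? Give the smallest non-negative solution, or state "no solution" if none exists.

6963

First find gcd(4958, 7175):
7175 = 1*4958 + 2217
4958 = 2*2217 + 524
2217 = 4*524 + 121
524 = 4*121 + 40
121 = 3*40 + 1
40 = 40*1 + 0
gcd = 1, so a unique solution mod 7175 exists.
Back-substitute for the Bézout coefficients:
1 = 121 − 3·40
1 = −3·524 + 13·121
1 = 13·2217 − 55·524
1 = −55·4958 + 123·2217
1 = 123·7175 − 178·4958
So 4958·(-178) ≡ 1 (mod 7175), giving 4958⁻¹ ≡ 6997.
x ≡ 4958⁻¹·3629 ≡ 6997·3629 ≡ 6963 (mod 7175).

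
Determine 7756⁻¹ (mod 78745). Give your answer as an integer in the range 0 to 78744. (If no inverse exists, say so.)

58876

Run Euclid on (78745, 7756):
78745 = 10*7756 + 1185
7756 = 6*1185 + 646
1185 = 1*646 + 539
646 = 1*539 + 107
539 = 5*107 + 4
107 = 26*4 + 3
4 = 1*3 + 1
3 = 3*1 + 0
gcd = 1, so the inverse exists. Back-substitute:
1 = 4 − 3
1 = −107 + 27·4
1 = 27·539 − 136·107
1 = −136·646 + 163·539
1 = 163·1185 − 299·646
1 = −299·7756 + 1957·1185
1 = 1957·78745 − 19869·7756
Hence 7756⁻¹ ≡ -19869 ≡ 58876 (mod 78745).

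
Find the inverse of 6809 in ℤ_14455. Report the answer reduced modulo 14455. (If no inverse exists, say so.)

3454

Run Euclid on (14455, 6809):
14455 = 2*6809 + 837
6809 = 8*837 + 113
837 = 7*113 + 46
113 = 2*46 + 21
46 = 2*21 + 4
21 = 5*4 + 1
4 = 4*1 + 0
gcd = 1, so the inverse exists. Back-substitute:
1 = 21 − 5·4
1 = −5·46 + 11·21
1 = 11·113 − 27·46
1 = −27·837 + 200·113
1 = 200·6809 − 1627·837
1 = −1627·14455 + 3454·6809
So 6809·3454 ≡ 1 (mod 14455).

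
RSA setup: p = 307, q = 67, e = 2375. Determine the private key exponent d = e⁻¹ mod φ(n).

φ(n) = (p−1)(q−1) = 306·66 = 20196.
Need d with 2375·d ≡ 1 (mod 20196). Apply the extended Euclidean algorithm:
20196 = 8·2375 + 1196
2375 = 1·1196 + 1179
1196 = 1·1179 + 17
1179 = 69·17 + 6
17 = 2·6 + 5
6 = 1·5 + 1
5 = 5·1 + 0
Back-substitute:
1 = 6 − 5
1 = −17 + 3·6
1 = 3·1179 − 208·17
1 = −208·1196 + 211·1179
1 = 211·2375 − 419·1196
1 = −419·20196 + 3563·2375
So 2375·3563 ≡ 1 (mod 20196), hence d = 3563.

3563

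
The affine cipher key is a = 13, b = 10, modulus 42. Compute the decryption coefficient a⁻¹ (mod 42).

Apply the Euclidean algorithm to 42 and 13:
42 = 3*13 + 3
13 = 4*3 + 1
3 = 3*1 + 0
The gcd is 1. Working backward:
1 = 13 − 4·3
1 = −4·42 + 13·13
So 13·13 ≡ 1 (mod 42).

13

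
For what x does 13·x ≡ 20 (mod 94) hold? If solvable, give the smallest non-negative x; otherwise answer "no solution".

16

First find gcd(13, 94):
94 = 7·13 + 3
13 = 4·3 + 1
3 = 3·1 + 0
gcd = 1, so a unique solution mod 94 exists.
Back-substitute for the Bézout coefficients:
1 = 13 − 4·3
1 = −4·94 + 29·13
So 13·(29) ≡ 1 (mod 94), giving 13⁻¹ ≡ 29.
x ≡ 13⁻¹·20 ≡ 29·20 ≡ 16 (mod 94).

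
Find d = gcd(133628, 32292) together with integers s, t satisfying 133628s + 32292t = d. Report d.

4

Euclidean algorithm:
133628 = 4·32292 + 4460
32292 = 7·4460 + 1072
4460 = 4·1072 + 172
1072 = 6·172 + 40
172 = 4·40 + 12
40 = 3·12 + 4
12 = 3·4 + 0
gcd(133628, 32292) = 4.
Working backward:
4 = 40 − 3·12
4 = −3·172 + 13·40
4 = 13·1072 − 81·172
4 = −81·4460 + 337·1072
4 = 337·32292 − 2440·4460
4 = −2440·133628 + 10097·32292
So 4 = (-2440)·133628 + (10097)·32292.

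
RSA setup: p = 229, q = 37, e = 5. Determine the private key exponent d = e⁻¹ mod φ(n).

4925

φ(n) = (p−1)(q−1) = 228·36 = 8208.
Need d with 5·d ≡ 1 (mod 8208). Apply the extended Euclidean algorithm:
8208 = 1641×5 + 3
5 = 1×3 + 2
3 = 1×2 + 1
2 = 2×1 + 0
Back-substitute:
1 = 3 − 2
1 = −5 + 2·3
1 = 2·8208 − 3283·5
So 5·(-3283) ≡ 1 (mod 8208), hence d ≡ -3283 ≡ 4925 (mod 8208).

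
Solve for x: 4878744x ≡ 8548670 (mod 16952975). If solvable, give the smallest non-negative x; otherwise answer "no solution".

236230

First find gcd(4878744, 16952975):
16952975 = 3×4878744 + 2316743
4878744 = 2×2316743 + 245258
2316743 = 9×245258 + 109421
245258 = 2×109421 + 26416
109421 = 4×26416 + 3757
26416 = 7×3757 + 117
3757 = 32×117 + 13
117 = 9×13 + 0
gcd = 13 and 13 | 8548670, so solutions exist. Divide through by 13: 375288x ≡ 657590 (mod 1304075).
Now find 375288⁻¹ mod 1304075:
1304075 = 3·375288 + 178211
375288 = 2·178211 + 18866
178211 = 9·18866 + 8417
18866 = 2·8417 + 2032
8417 = 4·2032 + 289
2032 = 7·289 + 9
289 = 32·9 + 1
9 = 9·1 + 0
Back-substitute:
1 = 289 − 32·9
1 = −32·2032 + 225·289
1 = 225·8417 − 932·2032
1 = −932·18866 + 2089·8417
1 = 2089·178211 − 19733·18866
1 = −19733·375288 + 41555·178211
1 = 41555·1304075 − 144398·375288
So 375288·(-144398) ≡ 1 (mod 1304075), i.e. 375288⁻¹ ≡ 1159677.
Then x ≡ 1159677·657590 ≡ 236230 (mod 1304075); the smallest non-negative solution is x = 236230.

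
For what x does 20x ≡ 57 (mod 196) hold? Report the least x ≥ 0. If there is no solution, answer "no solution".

no solution

gcd(20, 196):
196 = 9*20 + 16
20 = 1*16 + 4
16 = 4*4 + 0
gcd = 4, but 4 ∤ 57, so the congruence has no solution.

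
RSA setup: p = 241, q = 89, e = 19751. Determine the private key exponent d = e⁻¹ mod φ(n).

φ(n) = (p−1)(q−1) = 240·88 = 21120.
Need d with 19751·d ≡ 1 (mod 21120). Apply the extended Euclidean algorithm:
21120 = 1·19751 + 1369
19751 = 14·1369 + 585
1369 = 2·585 + 199
585 = 2·199 + 187
199 = 1·187 + 12
187 = 15·12 + 7
12 = 1·7 + 5
7 = 1·5 + 2
5 = 2·2 + 1
2 = 2·1 + 0
Back-substitute:
1 = 5 − 2·2
1 = −2·7 + 3·5
1 = 3·12 − 5·7
1 = −5·187 + 78·12
1 = 78·199 − 83·187
1 = −83·585 + 244·199
1 = 244·1369 − 571·585
1 = −571·19751 + 8238·1369
1 = 8238·21120 − 8809·19751
So 19751·(-8809) ≡ 1 (mod 21120), hence d ≡ -8809 ≡ 12311 (mod 21120).

12311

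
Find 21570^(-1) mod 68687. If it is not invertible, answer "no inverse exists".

Apply the Euclidean algorithm to 68687 and 21570:
68687 = 3·21570 + 3977
21570 = 5·3977 + 1685
3977 = 2·1685 + 607
1685 = 2·607 + 471
607 = 1·471 + 136
471 = 3·136 + 63
136 = 2·63 + 10
63 = 6·10 + 3
10 = 3·3 + 1
3 = 3·1 + 0
Since gcd(21570, 68687) = 1, back-substitute to write 1 as a combination:
1 = 10 − 3·3
1 = −3·63 + 19·10
1 = 19·136 − 41·63
1 = −41·471 + 142·136
1 = 142·607 − 183·471
1 = −183·1685 + 508·607
1 = 508·3977 − 1199·1685
1 = −1199·21570 + 6503·3977
1 = 6503·68687 − 20708·21570
Hence 21570⁻¹ ≡ -20708 ≡ 47979 (mod 68687).

47979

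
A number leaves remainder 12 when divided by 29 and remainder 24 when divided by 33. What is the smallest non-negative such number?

882

Write x = 12 + 29·k. Then 29·k ≡ 24 − 12 ≡ 12 (mod 33).
Need 29⁻¹ mod 33. Extended Euclid on (33, 29):
33 = 1*29 + 4
29 = 7*4 + 1
4 = 4*1 + 0
Back-substitute:
1 = 29 − 7·4
1 = −7·33 + 8·29
29⁻¹ ≡ 8 (mod 33), so k ≡ 8·12 ≡ 30 (mod 33).
x = 12 + 29·30 = 882.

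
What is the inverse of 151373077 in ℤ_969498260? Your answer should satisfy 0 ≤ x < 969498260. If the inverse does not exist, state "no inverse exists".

104886653

Extended Euclidean algorithm:
969498260 = 6·151373077 + 61259798
151373077 = 2·61259798 + 28853481
61259798 = 2·28853481 + 3552836
28853481 = 8·3552836 + 430793
3552836 = 8·430793 + 106492
430793 = 4·106492 + 4825
106492 = 22·4825 + 342
4825 = 14·342 + 37
342 = 9·37 + 9
37 = 4·9 + 1
9 = 9·1 + 0
The gcd is 1. Working backward:
1 = 37 − 4·9
1 = −4·342 + 37·37
1 = 37·4825 − 522·342
1 = −522·106492 + 11521·4825
1 = 11521·430793 − 46606·106492
1 = −46606·3552836 + 384369·430793
1 = 384369·28853481 − 3121558·3552836
1 = −3121558·61259798 + 6627485·28853481
1 = 6627485·151373077 − 16376528·61259798
1 = −16376528·969498260 + 104886653·151373077
So 151373077·104886653 ≡ 1 (mod 969498260).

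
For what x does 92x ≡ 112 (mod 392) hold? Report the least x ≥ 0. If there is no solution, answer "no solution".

14

First find gcd(92, 392):
392 = 4·92 + 24
92 = 3·24 + 20
24 = 1·20 + 4
20 = 5·4 + 0
gcd = 4 and 4 | 112, so solutions exist. Divide through by 4: 23x ≡ 28 (mod 98).
Now find 23⁻¹ mod 98:
98 = 4·23 + 6
23 = 3·6 + 5
6 = 1·5 + 1
5 = 5·1 + 0
Back-substitute:
1 = 6 − 5
1 = −23 + 4·6
1 = 4·98 − 17·23
So 23·(-17) ≡ 1 (mod 98), i.e. 23⁻¹ ≡ 81.
Then x ≡ 81·28 ≡ 14 (mod 98); the smallest non-negative solution is x = 14.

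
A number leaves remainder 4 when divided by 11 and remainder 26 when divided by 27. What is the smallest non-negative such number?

26

Write x = 4 + 11·k. Then 11·k ≡ 26 − 4 ≡ 22 (mod 27).
Need 11⁻¹ mod 27. Extended Euclid on (27, 11):
27 = 2*11 + 5
11 = 2*5 + 1
5 = 5*1 + 0
Back-substitute:
1 = 11 − 2·5
1 = −2·27 + 5·11
11⁻¹ ≡ 5 (mod 27), so k ≡ 5·22 ≡ 2 (mod 27).
x = 4 + 11·2 = 26.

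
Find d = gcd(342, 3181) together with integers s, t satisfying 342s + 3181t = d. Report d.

Repeated division:
3181 = 9*342 + 103
342 = 3*103 + 33
103 = 3*33 + 4
33 = 8*4 + 1
4 = 4*1 + 0
gcd(342, 3181) = 1.
Working backward:
1 = 33 − 8·4
1 = −8·103 + 25·33
1 = 25·342 − 83·103
1 = −83·3181 + 772·342
So 1 = (-83)·3181 + (772)·342.

1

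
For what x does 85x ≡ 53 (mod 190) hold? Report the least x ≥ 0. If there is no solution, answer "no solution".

no solution

gcd(85, 190):
190 = 2*85 + 20
85 = 4*20 + 5
20 = 4*5 + 0
gcd = 5, but 5 ∤ 53, so the congruence has no solution.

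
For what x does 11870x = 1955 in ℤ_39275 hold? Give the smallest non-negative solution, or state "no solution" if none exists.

3299

First find gcd(11870, 39275):
39275 = 3·11870 + 3665
11870 = 3·3665 + 875
3665 = 4·875 + 165
875 = 5·165 + 50
165 = 3·50 + 15
50 = 3·15 + 5
15 = 3·5 + 0
gcd = 5 and 5 | 1955, so solutions exist. Divide through by 5: 2374x ≡ 391 (mod 7855).
Now find 2374⁻¹ mod 7855:
7855 = 3×2374 + 733
2374 = 3×733 + 175
733 = 4×175 + 33
175 = 5×33 + 10
33 = 3×10 + 3
10 = 3×3 + 1
3 = 3×1 + 0
Back-substitute:
1 = 10 − 3·3
1 = −3·33 + 10·10
1 = 10·175 − 53·33
1 = −53·733 + 222·175
1 = 222·2374 − 719·733
1 = −719·7855 + 2379·2374
So 2374⁻¹ ≡ 2379 (mod 7855).
Then x ≡ 2379·391 ≡ 3299 (mod 7855); the smallest non-negative solution is x = 3299.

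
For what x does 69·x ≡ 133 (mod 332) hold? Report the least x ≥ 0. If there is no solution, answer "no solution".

First find gcd(69, 332):
332 = 4×69 + 56
69 = 1×56 + 13
56 = 4×13 + 4
13 = 3×4 + 1
4 = 4×1 + 0
gcd = 1, so a unique solution mod 332 exists.
Back-substitute for the Bézout coefficients:
1 = 13 − 3·4
1 = −3·56 + 13·13
1 = 13·69 − 16·56
1 = −16·332 + 77·69
So 69·(77) ≡ 1 (mod 332), giving 69⁻¹ ≡ 77.
x ≡ 69⁻¹·133 ≡ 77·133 ≡ 281 (mod 332).

281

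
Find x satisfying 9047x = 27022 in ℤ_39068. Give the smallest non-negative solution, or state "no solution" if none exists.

First find gcd(9047, 39068):
39068 = 4·9047 + 2880
9047 = 3·2880 + 407
2880 = 7·407 + 31
407 = 13·31 + 4
31 = 7·4 + 3
4 = 1·3 + 1
3 = 3·1 + 0
gcd = 1, so a unique solution mod 39068 exists.
Back-substitute for the Bézout coefficients:
1 = 4 − 3
1 = −31 + 8·4
1 = 8·407 − 105·31
1 = −105·2880 + 743·407
1 = 743·9047 − 2334·2880
1 = −2334·39068 + 10079·9047
So 9047·(10079) ≡ 1 (mod 39068), giving 9047⁻¹ ≡ 10079.
x ≡ 9047⁻¹·27022 ≡ 10079·27022 ≡ 11710 (mod 39068).

11710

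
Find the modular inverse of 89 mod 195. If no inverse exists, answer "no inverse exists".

149

Extended Euclidean algorithm:
195 = 2·89 + 17
89 = 5·17 + 4
17 = 4·4 + 1
4 = 4·1 + 0
The gcd is 1. Working backward:
1 = 17 − 4·4
1 = −4·89 + 21·17
1 = 21·195 − 46·89
Thus 89·(-46) ≡ 1 (mod 195); reducing, -46 mod 195 = 149.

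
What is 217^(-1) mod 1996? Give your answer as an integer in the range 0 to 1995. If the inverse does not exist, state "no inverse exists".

gcd(1996, 217) by repeated division:
1996 = 9·217 + 43
217 = 5·43 + 2
43 = 21·2 + 1
2 = 2·1 + 0
gcd = 1, so the inverse exists. Back-substitute:
1 = 43 − 21·2
1 = −21·217 + 106·43
1 = 106·1996 − 975·217
Hence 217⁻¹ ≡ -975 ≡ 1021 (mod 1996).

1021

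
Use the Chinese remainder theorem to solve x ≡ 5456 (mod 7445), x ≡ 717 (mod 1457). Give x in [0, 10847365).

9750961

Write x = 5456 + 7445·k. Then 7445·k ≡ 717 − 5456 ≡ 1089 (mod 1457).
Need 7445⁻¹ mod 1457. Extended Euclid on (1457, 160):
1457 = 9·160 + 17
160 = 9·17 + 7
17 = 2·7 + 3
7 = 2·3 + 1
3 = 3·1 + 0
Back-substitute:
1 = 7 − 2·3
1 = −2·17 + 5·7
1 = 5·160 − 47·17
1 = −47·1457 + 428·160
7445⁻¹ ≡ 428 (mod 1457), so k ≡ 428·1089 ≡ 1309 (mod 1457).
x = 5456 + 7445·1309 = 9750961.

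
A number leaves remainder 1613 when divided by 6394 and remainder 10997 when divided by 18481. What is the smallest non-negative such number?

Write x = 1613 + 6394·k. Then 6394·k ≡ 10997 − 1613 ≡ 9384 (mod 18481).
Need 6394⁻¹ mod 18481. Extended Euclid on (18481, 6394):
18481 = 2*6394 + 5693
6394 = 1*5693 + 701
5693 = 8*701 + 85
701 = 8*85 + 21
85 = 4*21 + 1
21 = 21*1 + 0
Back-substitute:
1 = 85 − 4·21
1 = −4·701 + 33·85
1 = 33·5693 − 268·701
1 = −268·6394 + 301·5693
1 = 301·18481 − 870·6394
6394⁻¹ ≡ 17611 (mod 18481), so k ≡ 17611·9384 ≡ 4522 (mod 18481).
x = 1613 + 6394·4522 = 28915281.

28915281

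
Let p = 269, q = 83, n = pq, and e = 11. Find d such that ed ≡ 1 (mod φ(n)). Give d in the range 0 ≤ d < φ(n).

φ(n) = (p−1)(q−1) = 268·82 = 21976.
Need d with 11·d ≡ 1 (mod 21976). Apply the extended Euclidean algorithm:
21976 = 1997×11 + 9
11 = 1×9 + 2
9 = 4×2 + 1
2 = 2×1 + 0
Back-substitute:
1 = 9 − 4·2
1 = −4·11 + 5·9
1 = 5·21976 − 9989·11
So 11·(-9989) ≡ 1 (mod 21976), hence d ≡ -9989 ≡ 11987 (mod 21976).

11987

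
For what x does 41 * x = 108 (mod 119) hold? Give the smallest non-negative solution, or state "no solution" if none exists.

First find gcd(41, 119):
119 = 2*41 + 37
41 = 1*37 + 4
37 = 9*4 + 1
4 = 4*1 + 0
gcd = 1, so a unique solution mod 119 exists.
Back-substitute for the Bézout coefficients:
1 = 37 − 9·4
1 = −9·41 + 10·37
1 = 10·119 − 29·41
So 41·(-29) ≡ 1 (mod 119), giving 41⁻¹ ≡ 90.
x ≡ 41⁻¹·108 ≡ 90·108 ≡ 81 (mod 119).

81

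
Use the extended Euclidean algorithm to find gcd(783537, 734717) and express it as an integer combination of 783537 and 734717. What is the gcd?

1

Repeated division:
783537 = 1·734717 + 48820
734717 = 15·48820 + 2417
48820 = 20·2417 + 480
2417 = 5·480 + 17
480 = 28·17 + 4
17 = 4·4 + 1
4 = 4·1 + 0
gcd(783537, 734717) = 1.
Express as a combination:
1 = 17 − 4·4
1 = −4·480 + 113·17
1 = 113·2417 − 569·480
1 = −569·48820 + 11493·2417
1 = 11493·734717 − 172964·48820
1 = −172964·783537 + 184457·734717
So 1 = (-172964)·783537 + (184457)·734717.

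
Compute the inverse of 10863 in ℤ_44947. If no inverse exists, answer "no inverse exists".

13439

gcd(44947, 10863) by repeated division:
44947 = 4·10863 + 1495
10863 = 7·1495 + 398
1495 = 3·398 + 301
398 = 1·301 + 97
301 = 3·97 + 10
97 = 9·10 + 7
10 = 1·7 + 3
7 = 2·3 + 1
3 = 3·1 + 0
Since gcd(10863, 44947) = 1, back-substitute to write 1 as a combination:
1 = 7 − 2·3
1 = −2·10 + 3·7
1 = 3·97 − 29·10
1 = −29·301 + 90·97
1 = 90·398 − 119·301
1 = −119·1495 + 447·398
1 = 447·10863 − 3248·1495
1 = −3248·44947 + 13439·10863
So 10863·13439 ≡ 1 (mod 44947).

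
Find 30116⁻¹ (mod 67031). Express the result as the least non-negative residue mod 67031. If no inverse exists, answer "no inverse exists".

51444

gcd(67031, 30116) by repeated division:
67031 = 2*30116 + 6799
30116 = 4*6799 + 2920
6799 = 2*2920 + 959
2920 = 3*959 + 43
959 = 22*43 + 13
43 = 3*13 + 4
13 = 3*4 + 1
4 = 4*1 + 0
The gcd is 1. Working backward:
1 = 13 − 3·4
1 = −3·43 + 10·13
1 = 10·959 − 223·43
1 = −223·2920 + 679·959
1 = 679·6799 − 1581·2920
1 = −1581·30116 + 7003·6799
1 = 7003·67031 − 15587·30116
Thus 30116·(-15587) ≡ 1 (mod 67031); reducing, -15587 mod 67031 = 51444.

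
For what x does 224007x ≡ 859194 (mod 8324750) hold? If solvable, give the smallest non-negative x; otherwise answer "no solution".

First find gcd(224007, 8324750):
8324750 = 37·224007 + 36491
224007 = 6·36491 + 5061
36491 = 7·5061 + 1064
5061 = 4·1064 + 805
1064 = 1·805 + 259
805 = 3·259 + 28
259 = 9·28 + 7
28 = 4·7 + 0
gcd = 7 and 7 | 859194, so solutions exist. Divide through by 7: 32001x ≡ 122742 (mod 1189250).
Now find 32001⁻¹ mod 1189250:
1189250 = 37·32001 + 5213
32001 = 6·5213 + 723
5213 = 7·723 + 152
723 = 4·152 + 115
152 = 1·115 + 37
115 = 3·37 + 4
37 = 9·4 + 1
4 = 4·1 + 0
Back-substitute:
1 = 37 − 9·4
1 = −9·115 + 28·37
1 = 28·152 − 37·115
1 = −37·723 + 176·152
1 = 176·5213 − 1269·723
1 = −1269·32001 + 7790·5213
1 = 7790·1189250 − 289499·32001
So 32001·(-289499) ≡ 1 (mod 1189250), i.e. 32001⁻¹ ≡ 899751.
Then x ≡ 899751·122742 ≡ 1103742 (mod 1189250); the smallest non-negative solution is x = 1103742.

1103742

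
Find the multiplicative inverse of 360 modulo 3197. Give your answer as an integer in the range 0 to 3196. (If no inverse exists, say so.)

gcd(3197, 360) by repeated division:
3197 = 8·360 + 317
360 = 1·317 + 43
317 = 7·43 + 16
43 = 2·16 + 11
16 = 1·11 + 5
11 = 2·5 + 1
5 = 5·1 + 0
gcd = 1, so the inverse exists. Back-substitute:
1 = 11 − 2·5
1 = −2·16 + 3·11
1 = 3·43 − 8·16
1 = −8·317 + 59·43
1 = 59·360 − 67·317
1 = −67·3197 + 595·360
So 360·595 ≡ 1 (mod 3197).

595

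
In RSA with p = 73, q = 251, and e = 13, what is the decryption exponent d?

φ(n) = (p−1)(q−1) = 72·250 = 18000.
Need d with 13·d ≡ 1 (mod 18000). Apply the extended Euclidean algorithm:
18000 = 1384·13 + 8
13 = 1·8 + 5
8 = 1·5 + 3
5 = 1·3 + 2
3 = 1·2 + 1
2 = 2·1 + 0
Back-substitute:
1 = 3 − 2
1 = −5 + 2·3
1 = 2·8 − 3·5
1 = −3·13 + 5·8
1 = 5·18000 − 6923·13
So 13·(-6923) ≡ 1 (mod 18000), hence d ≡ -6923 ≡ 11077 (mod 18000).

11077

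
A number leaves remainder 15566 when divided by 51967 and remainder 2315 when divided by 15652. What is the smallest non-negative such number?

Write x = 15566 + 51967·k. Then 51967·k ≡ 2315 − 15566 ≡ 2401 (mod 15652).
Need 51967⁻¹ mod 15652. Extended Euclid on (15652, 5011):
15652 = 3·5011 + 619
5011 = 8·619 + 59
619 = 10·59 + 29
59 = 2·29 + 1
29 = 29·1 + 0
Back-substitute:
1 = 59 − 2·29
1 = −2·619 + 21·59
1 = 21·5011 − 170·619
1 = −170·15652 + 531·5011
51967⁻¹ ≡ 531 (mod 15652), so k ≡ 531·2401 ≡ 7119 (mod 15652).
x = 15566 + 51967·7119 = 369968639.

369968639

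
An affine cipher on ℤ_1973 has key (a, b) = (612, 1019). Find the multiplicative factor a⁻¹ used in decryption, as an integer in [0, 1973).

gcd(1973, 612) by repeated division:
1973 = 3×612 + 137
612 = 4×137 + 64
137 = 2×64 + 9
64 = 7×9 + 1
9 = 9×1 + 0
gcd = 1, so the inverse exists. Back-substitute:
1 = 64 − 7·9
1 = −7·137 + 15·64
1 = 15·612 − 67·137
1 = −67·1973 + 216·612
So 612·216 ≡ 1 (mod 1973).

216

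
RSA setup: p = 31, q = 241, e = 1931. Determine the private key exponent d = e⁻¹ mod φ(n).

3971

φ(n) = (p−1)(q−1) = 30·240 = 7200.
Need d with 1931·d ≡ 1 (mod 7200). Apply the extended Euclidean algorithm:
7200 = 3×1931 + 1407
1931 = 1×1407 + 524
1407 = 2×524 + 359
524 = 1×359 + 165
359 = 2×165 + 29
165 = 5×29 + 20
29 = 1×20 + 9
20 = 2×9 + 2
9 = 4×2 + 1
2 = 2×1 + 0
Back-substitute:
1 = 9 − 4·2
1 = −4·20 + 9·9
1 = 9·29 − 13·20
1 = −13·165 + 74·29
1 = 74·359 − 161·165
1 = −161·524 + 235·359
1 = 235·1407 − 631·524
1 = −631·1931 + 866·1407
1 = 866·7200 − 3229·1931
So 1931·(-3229) ≡ 1 (mod 7200), hence d ≡ -3229 ≡ 3971 (mod 7200).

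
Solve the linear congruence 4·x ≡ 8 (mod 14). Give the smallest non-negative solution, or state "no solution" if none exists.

2

First find gcd(4, 14):
14 = 3*4 + 2
4 = 2*2 + 0
gcd = 2 and 2 | 8, so solutions exist. Divide through by 2: 2x ≡ 4 (mod 7).
Now find 2⁻¹ mod 7:
7 = 3·2 + 1
2 = 2·1 + 0
Back-substitute:
1 = 7 − 3·2
So 2·(-3) ≡ 1 (mod 7), i.e. 2⁻¹ ≡ 4.
Then x ≡ 4·4 ≡ 2 (mod 7); the smallest non-negative solution is x = 2.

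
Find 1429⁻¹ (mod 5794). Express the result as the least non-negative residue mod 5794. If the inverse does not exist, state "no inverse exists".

Extended Euclidean algorithm:
5794 = 4*1429 + 78
1429 = 18*78 + 25
78 = 3*25 + 3
25 = 8*3 + 1
3 = 3*1 + 0
gcd = 1, so the inverse exists. Back-substitute:
1 = 25 − 8·3
1 = −8·78 + 25·25
1 = 25·1429 − 458·78
1 = −458·5794 + 1857·1429
So 1429·1857 ≡ 1 (mod 5794).

1857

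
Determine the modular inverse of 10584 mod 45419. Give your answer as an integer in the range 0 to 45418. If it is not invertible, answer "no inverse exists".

Extended Euclidean algorithm:
45419 = 4*10584 + 3083
10584 = 3*3083 + 1335
3083 = 2*1335 + 413
1335 = 3*413 + 96
413 = 4*96 + 29
96 = 3*29 + 9
29 = 3*9 + 2
9 = 4*2 + 1
2 = 2*1 + 0
Since gcd(10584, 45419) = 1, back-substitute to write 1 as a combination:
1 = 9 − 4·2
1 = −4·29 + 13·9
1 = 13·96 − 43·29
1 = −43·413 + 185·96
1 = 185·1335 − 598·413
1 = −598·3083 + 1381·1335
1 = 1381·10584 − 4741·3083
1 = −4741·45419 + 20345·10584
So 10584·20345 ≡ 1 (mod 45419).

20345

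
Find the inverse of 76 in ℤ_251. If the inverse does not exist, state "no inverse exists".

109

Run Euclid on (251, 76):
251 = 3*76 + 23
76 = 3*23 + 7
23 = 3*7 + 2
7 = 3*2 + 1
2 = 2*1 + 0
The gcd is 1. Working backward:
1 = 7 − 3·2
1 = −3·23 + 10·7
1 = 10·76 − 33·23
1 = −33·251 + 109·76
So 76·109 ≡ 1 (mod 251).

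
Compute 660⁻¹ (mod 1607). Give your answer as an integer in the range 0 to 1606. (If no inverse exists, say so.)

gcd(1607, 660) by repeated division:
1607 = 2×660 + 287
660 = 2×287 + 86
287 = 3×86 + 29
86 = 2×29 + 28
29 = 1×28 + 1
28 = 28×1 + 0
The gcd is 1. Working backward:
1 = 29 − 28
1 = −86 + 3·29
1 = 3·287 − 10·86
1 = −10·660 + 23·287
1 = 23·1607 − 56·660
Hence 660⁻¹ ≡ -56 ≡ 1551 (mod 1607).

1551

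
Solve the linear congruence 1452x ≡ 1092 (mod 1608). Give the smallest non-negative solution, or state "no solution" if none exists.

127

First find gcd(1452, 1608):
1608 = 1·1452 + 156
1452 = 9·156 + 48
156 = 3·48 + 12
48 = 4·12 + 0
gcd = 12 and 12 | 1092, so solutions exist. Divide through by 12: 121x ≡ 91 (mod 134).
Now find 121⁻¹ mod 134:
134 = 1·121 + 13
121 = 9·13 + 4
13 = 3·4 + 1
4 = 4·1 + 0
Back-substitute:
1 = 13 − 3·4
1 = −3·121 + 28·13
1 = 28·134 − 31·121
So 121·(-31) ≡ 1 (mod 134), i.e. 121⁻¹ ≡ 103.
Then x ≡ 103·91 ≡ 127 (mod 134); the smallest non-negative solution is x = 127.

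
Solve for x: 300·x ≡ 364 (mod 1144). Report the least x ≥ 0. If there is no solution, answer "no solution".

First find gcd(300, 1144):
1144 = 3*300 + 244
300 = 1*244 + 56
244 = 4*56 + 20
56 = 2*20 + 16
20 = 1*16 + 4
16 = 4*4 + 0
gcd = 4 and 4 | 364, so solutions exist. Divide through by 4: 75x ≡ 91 (mod 286).
Now find 75⁻¹ mod 286:
286 = 3×75 + 61
75 = 1×61 + 14
61 = 4×14 + 5
14 = 2×5 + 4
5 = 1×4 + 1
4 = 4×1 + 0
Back-substitute:
1 = 5 − 4
1 = −14 + 3·5
1 = 3·61 − 13·14
1 = −13·75 + 16·61
1 = 16·286 − 61·75
So 75·(-61) ≡ 1 (mod 286), i.e. 75⁻¹ ≡ 225.
Then x ≡ 225·91 ≡ 169 (mod 286); the smallest non-negative solution is x = 169.

169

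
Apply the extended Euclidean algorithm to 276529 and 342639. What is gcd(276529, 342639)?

11

Repeated division:
342639 = 1·276529 + 66110
276529 = 4·66110 + 12089
66110 = 5·12089 + 5665
12089 = 2·5665 + 759
5665 = 7·759 + 352
759 = 2·352 + 55
352 = 6·55 + 22
55 = 2·22 + 11
22 = 2·11 + 0
gcd(276529, 342639) = 11.
Working backward:
11 = 55 − 2·22
11 = −2·352 + 13·55
11 = 13·759 − 28·352
11 = −28·5665 + 209·759
11 = 209·12089 − 446·5665
11 = −446·66110 + 2439·12089
11 = 2439·276529 − 10202·66110
11 = −10202·342639 + 12641·276529
So 11 = (-10202)·342639 + (12641)·276529.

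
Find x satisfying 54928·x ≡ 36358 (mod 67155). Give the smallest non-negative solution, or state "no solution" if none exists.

First find gcd(54928, 67155):
67155 = 1·54928 + 12227
54928 = 4·12227 + 6020
12227 = 2·6020 + 187
6020 = 32·187 + 36
187 = 5·36 + 7
36 = 5·7 + 1
7 = 7·1 + 0
gcd = 1, so a unique solution mod 67155 exists.
Back-substitute for the Bézout coefficients:
1 = 36 − 5·7
1 = −5·187 + 26·36
1 = 26·6020 − 837·187
1 = −837·12227 + 1700·6020
1 = 1700·54928 − 7637·12227
1 = −7637·67155 + 9337·54928
So 54928·(9337) ≡ 1 (mod 67155), giving 54928⁻¹ ≡ 9337.
x ≡ 54928⁻¹·36358 ≡ 9337·36358 ≡ 6121 (mod 67155).

6121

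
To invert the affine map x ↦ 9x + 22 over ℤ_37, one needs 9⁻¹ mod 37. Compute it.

33

Extended Euclidean algorithm:
37 = 4×9 + 1
9 = 9×1 + 0
gcd = 1, so the inverse exists. Back-substitute:
1 = 37 − 4·9
So 9·(-4) ≡ 1 (mod 37), and -4 ≡ 33 (mod 37).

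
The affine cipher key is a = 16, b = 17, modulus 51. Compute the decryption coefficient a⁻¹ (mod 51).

Apply the Euclidean algorithm to 51 and 16:
51 = 3×16 + 3
16 = 5×3 + 1
3 = 3×1 + 0
The gcd is 1. Working backward:
1 = 16 − 5·3
1 = −5·51 + 16·16
So 16·16 ≡ 1 (mod 51).

16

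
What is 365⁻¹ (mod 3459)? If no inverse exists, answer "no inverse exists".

815

Extended Euclidean algorithm:
3459 = 9*365 + 174
365 = 2*174 + 17
174 = 10*17 + 4
17 = 4*4 + 1
4 = 4*1 + 0
Since gcd(365, 3459) = 1, back-substitute to write 1 as a combination:
1 = 17 − 4·4
1 = −4·174 + 41·17
1 = 41·365 − 86·174
1 = −86·3459 + 815·365
So 365·815 ≡ 1 (mod 3459).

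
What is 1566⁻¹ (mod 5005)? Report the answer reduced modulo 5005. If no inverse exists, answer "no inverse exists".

gcd(5005, 1566) by repeated division:
5005 = 3·1566 + 307
1566 = 5·307 + 31
307 = 9·31 + 28
31 = 1·28 + 3
28 = 9·3 + 1
3 = 3·1 + 0
gcd = 1, so the inverse exists. Back-substitute:
1 = 28 − 9·3
1 = −9·31 + 10·28
1 = 10·307 − 99·31
1 = −99·1566 + 505·307
1 = 505·5005 − 1614·1566
Hence 1566⁻¹ ≡ -1614 ≡ 3391 (mod 5005).

3391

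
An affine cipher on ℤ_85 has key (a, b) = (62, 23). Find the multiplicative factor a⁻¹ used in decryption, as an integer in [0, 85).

Extended Euclidean algorithm:
85 = 1·62 + 23
62 = 2·23 + 16
23 = 1·16 + 7
16 = 2·7 + 2
7 = 3·2 + 1
2 = 2·1 + 0
Since gcd(62, 85) = 1, back-substitute to write 1 as a combination:
1 = 7 − 3·2
1 = −3·16 + 7·7
1 = 7·23 − 10·16
1 = −10·62 + 27·23
1 = 27·85 − 37·62
Hence 62⁻¹ ≡ -37 ≡ 48 (mod 85).

48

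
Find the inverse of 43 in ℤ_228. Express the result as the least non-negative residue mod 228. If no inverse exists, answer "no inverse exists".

Run Euclid on (228, 43):
228 = 5·43 + 13
43 = 3·13 + 4
13 = 3·4 + 1
4 = 4·1 + 0
The gcd is 1. Working backward:
1 = 13 − 3·4
1 = −3·43 + 10·13
1 = 10·228 − 53·43
Thus 43·(-53) ≡ 1 (mod 228); reducing, -53 mod 228 = 175.

175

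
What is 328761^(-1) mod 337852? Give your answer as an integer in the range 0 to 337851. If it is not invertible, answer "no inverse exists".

Extended Euclidean algorithm:
337852 = 1×328761 + 9091
328761 = 36×9091 + 1485
9091 = 6×1485 + 181
1485 = 8×181 + 37
181 = 4×37 + 33
37 = 1×33 + 4
33 = 8×4 + 1
4 = 4×1 + 0
The gcd is 1. Working backward:
1 = 33 − 8·4
1 = −8·37 + 9·33
1 = 9·181 − 44·37
1 = −44·1485 + 361·181
1 = 361·9091 − 2210·1485
1 = −2210·328761 + 79921·9091
1 = 79921·337852 − 82131·328761
Hence 328761⁻¹ ≡ -82131 ≡ 255721 (mod 337852).

255721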